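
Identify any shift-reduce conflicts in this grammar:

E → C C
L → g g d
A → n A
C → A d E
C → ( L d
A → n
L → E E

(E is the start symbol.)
Yes — I5: [A → n .] vs [A → . n]

Augment with E' → E and build the canonical LR(0) collection (I0 = CLOSURE({[E' → . E]}), then GOTO on every symbol after a dot until no new states appear). It has 17 states:
  I0: { [A → . n A], [A → . n], [C → . ( L d], [C → . A d E], [E → . C C], [E' → . E] }  — shift
  I1: { [A → . n A], [A → . n], [C → ( . L d], [C → . ( L d], [C → . A d E], [E → . C C], [L → . E E], [L → . g g d] }  — shift
  I2: { [C → A . d E] }  — shift
  I3: { [A → . n A], [A → . n], [C → . ( L d], [C → . A d E], [E → C . C] }  — shift
  I4: { [E' → E .] }  — accept
  I5: { [A → . n A], [A → . n], [A → n . A], [A → n .] }  — shift, reduce
  I6: { [A → n A .] }  — reduce
  I7: { [E → C C .] }  — reduce
  I8: { [A → . n A], [A → . n], [C → . ( L d], [C → . A d E], [C → A d . E], [E → . C C] }  — shift
  I9: { [C → A d E .] }  — reduce
  I10: { [A → . n A], [A → . n], [C → . ( L d], [C → . A d E], [E → . C C], [L → E . E] }  — shift
  I11: { [C → ( L . d] }  — shift
  I12: { [L → g . g d] }  — shift
  I13: { [L → g g . d] }  — shift
  I14: { [L → g g d .] }  — reduce
  I15: { [C → ( L d .] }  — reduce
  I16: { [L → E E .] }  — reduce

I5 contains reduce item [A → n .] and shift items [A → . n], [A → . n A] — shift-reduce conflict.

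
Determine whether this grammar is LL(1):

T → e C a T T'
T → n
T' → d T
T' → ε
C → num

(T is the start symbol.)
A grammar is LL(1) if for each non-terminal N with multiple productions, the predict sets of those productions are pairwise disjoint, where PREDICT(N → α) = (FIRST(α) \ {ε}) ∪ (FOLLOW(N) if α ⇒* ε).

Relevant sets:
  FOLLOW(T') = { $, 'd' }

For T:
  PREDICT(T → e C a T T') = { 'e' }
  PREDICT(T → n) = { 'n' }
For T':
  PREDICT(T' → d T) = { 'd' }
  PREDICT(T' → ε) = { $, 'd' }
C has a single production, so nothing to check there.

Conflict found: Predict set conflict for T': { 'd' }
The grammar is NOT LL(1).

Answer: No. Predict set conflict for T': { 'd' }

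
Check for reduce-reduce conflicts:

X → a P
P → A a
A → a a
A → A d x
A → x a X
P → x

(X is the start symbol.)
No reduce-reduce conflicts

A reduce-reduce conflict occurs when an LR(0) state has two complete items [A → α .] and [B → β .] — both call for a reduction, and with no lookahead the parser cannot choose between them.

Augment with X' → X and build the canonical LR(0) collection (I0 = CLOSURE({[X' → . X]}), then GOTO on every symbol after a dot until no new states appear). It has 13 states:
  I0: { [X → . a P], [X' → . X] }  — shift
  I1: { [X' → X .] }  — accept
  I2: { [A → . A d x], [A → . a a], [A → . x a X], [P → . A a], [P → . x], [X → a . P] }  — shift
  I3: { [A → A . d x], [P → A . a] }  — shift
  I4: { [X → a P .] }  — reduce
  I5: { [A → a . a] }  — shift
  I6: { [A → x . a X], [P → x .] }  — shift, reduce
  I7: { [A → x a . X], [X → . a P] }  — shift
  I8: { [A → x a X .] }  — reduce
  I9: { [A → a a .] }  — reduce
  I10: { [P → A a .] }  — reduce
  I11: { [A → A d . x] }  — shift
  I12: { [A → A d x .] }  — reduce

No state contains more than one complete item.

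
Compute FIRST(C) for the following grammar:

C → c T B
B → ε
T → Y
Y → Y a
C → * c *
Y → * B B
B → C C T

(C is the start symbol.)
To compute FIRST(C), examine every production with C on the left-hand side, reading each right-hand side left to right until a non-nullable symbol is reached.

From C → c T B:
  - c is a terminal: add 'c' and stop
From C → * c *:
  - '*' is a terminal: add '*' and stop

Collecting: FIRST(C) = { '*', 'c' }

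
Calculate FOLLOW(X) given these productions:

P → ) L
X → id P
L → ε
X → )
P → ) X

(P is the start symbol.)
{ $ }

In P → ) X: X is at the end, add FOLLOW(P)

The FOLLOW sets referred to above (computed the same way, to a fixed point):
  FOLLOW(P) = { $ }

Taking the union: FOLLOW(X) = { $ }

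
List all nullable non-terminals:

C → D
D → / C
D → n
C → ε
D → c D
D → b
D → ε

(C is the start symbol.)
ε-productions: C → ε, D → ε
So C, D are immediately nullable.
Every non-terminal is now nullable.
Nullable = { 'C', 'D' }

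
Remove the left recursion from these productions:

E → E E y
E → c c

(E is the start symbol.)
E is directly left-recursive. The standard transformation for
  A → A α₁ | ... | A α_m | β₁ | ... | β_n
is
  A  → β₁ A' | ... | β_n A'
  A' → α₁ A' | ... | α_m A' | ε

E → c c becomes E → c c E'
E → E E y becomes E' → E y E'
Add E' → ε

Resulting grammar:
E → c c E'
E' → E y E'
E' → ε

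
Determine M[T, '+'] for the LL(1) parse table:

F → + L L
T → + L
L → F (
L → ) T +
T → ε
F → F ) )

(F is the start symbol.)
To find M[T, '+'], we find productions for T where '+' is in the predict set (PREDICT(N → α) = (FIRST(α) \ {ε}) ∪ (FOLLOW(N) if α ⇒* ε)).

Relevant sets:
  FOLLOW(T) = { '+' }

T → + L: PREDICT = { '+' }
  '+' is in predict set, so this production goes in M[T, '+']
T → ε: PREDICT = { '+' }
  '+' is in predict set, so this production goes in M[T, '+']

M[T, '+'] = T → + L, T → ε  (a multiply-defined cell — the grammar is not LL(1))

Answer: T → + L, T → ε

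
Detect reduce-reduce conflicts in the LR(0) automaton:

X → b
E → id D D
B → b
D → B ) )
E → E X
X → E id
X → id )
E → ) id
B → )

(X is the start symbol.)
Augment with X' → X and build the canonical LR(0) collection (I0 = CLOSURE({[X' → . X]}), then GOTO on every symbol after a dot until no new states appear). It has 17 states:
  I0: { [E → . ) id], [E → . E X], [E → . id D D], [X → . E id], [X → . b], [X → . id )], [X' → . X] }  — shift
  I1: { [E → ) . id] }  — shift
  I2: { [E → . ) id], [E → . E X], [E → . id D D], [E → E . X], [X → . E id], [X → . b], [X → . id )], [X → E . id] }  — shift
  I3: { [X' → X .] }  — accept
  I4: { [X → b .] }  — reduce
  I5: { [B → . )], [B → . b], [D → . B ) )], [E → id . D D], [X → id . )] }  — shift
  I6: { [B → ) .], [X → id ) .] }  — 2 reduces
  I7: { [D → B . ) )] }  — shift
  I8: { [B → . )], [B → . b], [D → . B ) )], [E → id D . D] }  — shift
  I9: { [B → b .] }  — reduce
  I10: { [B → ) .] }  — reduce
  I11: { [E → id D D .] }  — reduce
  I12: { [D → B ) . )] }  — shift
  I13: { [D → B ) ) .] }  — reduce
  I14: { [E → E X .] }  — reduce
  I15: { [B → . )], [B → . b], [D → . B ) )], [E → id . D D], [X → E id .], [X → id . )] }  — shift, reduce
  I16: { [E → ) id .] }  — reduce

I6 contains complete items [B → ) .], [X → id ) .] — reduce-reduce conflict.

Answer: Yes — I6: [B → ) .] vs [X → id ) .]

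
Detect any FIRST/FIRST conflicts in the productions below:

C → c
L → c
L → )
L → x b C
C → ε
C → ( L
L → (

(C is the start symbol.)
A FIRST/FIRST conflict occurs when two productions N → α and N → β for the same non-terminal have FIRST(α) ∩ FIRST(β) ≠ ∅ (with ε ∈ FIRST of a nullable right-hand side, so two nullable alternatives also conflict).

Productions for C:
  C → c: FIRST = { 'c' }
  C → ε: FIRST = { ε }
  C → ( L: FIRST = { '(' }
Productions for L:
  L → c: FIRST = { 'c' }
  L → ): FIRST = { ')' }
  L → x b C: FIRST = { 'x' }
  L → (: FIRST = { '(' }

All alternatives of each non-terminal have pairwise disjoint FIRST sets.

Answer: No FIRST/FIRST conflicts.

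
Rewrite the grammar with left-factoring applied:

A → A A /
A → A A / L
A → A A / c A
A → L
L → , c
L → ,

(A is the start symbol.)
Left-factoring transforms A → αβ₁ | αβ₂ into A → αA' and A' → β₁ | β₂
(α is the longest common prefix among the alternatives). Repeat until
no nonterminal has two alternatives with a common prefix.

Round 1: A has alternatives sharing prefix 'A A /'. Introduce A': A → A A / A'
  Add: A' → ε
  Add: A' → L
  Add: A' → c A

Round 2: L has alternatives sharing prefix ','. Introduce L': L → , L'
  Add: L' → c
  Add: L' → ε

No remaining common prefixes — done.

Resulting grammar:
A → A A / A'
A' → ε
A' → L
A' → c A
A → L
L → , L'
L' → c
L' → ε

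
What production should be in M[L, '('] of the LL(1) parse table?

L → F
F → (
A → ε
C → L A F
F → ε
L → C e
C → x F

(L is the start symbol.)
To find M[L, '('], we find productions for L where '(' is in the predict set (PREDICT(N → α) = (FIRST(α) \ {ε}) ∪ (FOLLOW(N) if α ⇒* ε)).

Relevant sets:
  FIRST(F) = { '(', ε }
  FIRST(C) = { '(', 'e', 'x', ε }
  FOLLOW(L) = { $, '(', 'e' }

L → F: PREDICT = { $, '(', 'e' }
  '(' is in predict set, so this production goes in M[L, '(']
L → C e: PREDICT = { '(', 'e', 'x' }
  '(' is in predict set, so this production goes in M[L, '(']

M[L, '('] = L → F, L → C e  (a multiply-defined cell — the grammar is not LL(1))

Answer: L → F, L → C e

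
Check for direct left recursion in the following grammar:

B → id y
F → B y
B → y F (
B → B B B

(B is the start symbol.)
Yes, B is left-recursive

Direct left recursion occurs when N → N α for some non-terminal N (the right-hand side begins with the left-hand side itself).

B → id y: starts with id
F → B y: starts with B
B → y F (: starts with y
B → B B B: LEFT RECURSIVE (starts with B)

The grammar has direct left recursion on: B.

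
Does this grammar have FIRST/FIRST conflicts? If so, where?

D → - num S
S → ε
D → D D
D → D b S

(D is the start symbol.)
Yes. D → '-' num S / D → D D on { '-' }; D → '-' num S / D → D b S on { '-' }; D → D D / D → D b S on { '-' }

A FIRST/FIRST conflict occurs when two productions N → α and N → β for the same non-terminal have FIRST(α) ∩ FIRST(β) ≠ ∅ (with ε ∈ FIRST of a nullable right-hand side, so two nullable alternatives also conflict).

FIRST sets of the non-terminals at (or reachable through a nullable prefix from) the front of some alternative:
  FIRST(D) = { '-' }

Productions for D:
  D → - num S: FIRST = { '-' }
  D → D D: FIRST = { '-' }
  D → D b S: FIRST = { '-' }
S has only one production, so no FIRST/FIRST conflict is possible there.

Conflict for D: D → - num S and D → D D
  Overlap: { '-' }
Conflict for D: D → - num S and D → D b S
  Overlap: { '-' }
Conflict for D: D → D D and D → D b S
  Overlap: { '-' }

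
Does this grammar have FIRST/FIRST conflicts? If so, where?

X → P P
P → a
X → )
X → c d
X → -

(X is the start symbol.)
No FIRST/FIRST conflicts.

A FIRST/FIRST conflict occurs when two productions N → α and N → β for the same non-terminal have FIRST(α) ∩ FIRST(β) ≠ ∅ (with ε ∈ FIRST of a nullable right-hand side, so two nullable alternatives also conflict).

FIRST sets of the non-terminals at (or reachable through a nullable prefix from) the front of some alternative:
  FIRST(P) = { 'a' }

Productions for X:
  X → P P: FIRST = { 'a' }
  X → ): FIRST = { ')' }
  X → c d: FIRST = { 'c' }
  X → -: FIRST = { '-' }
P has only one production, so no FIRST/FIRST conflict is possible there.

All alternatives of each non-terminal have pairwise disjoint FIRST sets.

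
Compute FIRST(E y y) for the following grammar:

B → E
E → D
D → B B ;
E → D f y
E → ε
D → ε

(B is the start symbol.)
FIRST sets of the non-terminals involved (from the grammar, by fixed-point iteration):
  FIRST(E) = { ';', 'f', ε }

To compute FIRST(E y y), process the symbols left to right:
Symbol E is a non-terminal. Add FIRST(E) \ {ε} = { ';', 'f' }
E is nullable (ε ∈ FIRST(E)), continue to the next symbol.
Symbol y is a terminal. Add 'y' and stop.
FIRST(E y y) = { ';', 'f', 'y' }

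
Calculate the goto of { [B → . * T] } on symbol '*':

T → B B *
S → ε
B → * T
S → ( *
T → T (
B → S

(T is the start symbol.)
{ [B → * . T], [B → . * T], [B → . S], [S → . ( *], [S → .], [T → . B B *], [T → . T (] }

GOTO(I, '*') = CLOSURE({ [A → αX.β] : [A → α.Xβ] ∈ I, X = '*' })

Items with dot before '*', with the dot advanced:
  [B → . * T] → [B → * . T]
Closure of the advanced items:
  [B → * . T] has the dot before T: add [T → . B B *], [T → . T (]
  [T → . B B *] has the dot before B: add [B → . * T], [B → . S]
  [B → . S] has the dot before S: add [S → .], [S → . ( *]

GOTO = { [B → * . T], [B → . * T], [B → . S], [S → . ( *], [S → .], [T → . B B *], [T → . T (] }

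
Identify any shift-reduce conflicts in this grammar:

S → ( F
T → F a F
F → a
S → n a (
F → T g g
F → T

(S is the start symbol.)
A shift-reduce conflict occurs when an LR(0) state has both:
  - a complete (reduce) item [A → α .] (dot at the end), and
  - a shift item [B → β . c γ] (dot before a terminal).

Augment with S' → S and build the canonical LR(0) collection (I0 = CLOSURE({[S' → . S]}), then GOTO on every symbol after a dot until no new states appear). It has 13 states:
  I0: { [S → . ( F], [S → . n a (], [S' → . S] }  — shift
  I1: { [F → . T g g], [F → . T], [F → . a], [S → ( . F], [T → . F a F] }  — shift
  I2: { [S' → S .] }  — accept
  I3: { [S → n . a (] }  — shift
  I4: { [S → n a . (] }  — shift
  I5: { [S → n a ( .] }  — reduce
  I6: { [S → ( F .], [T → F . a F] }  — shift, reduce
  I7: { [F → T . g g], [F → T .] }  — shift, reduce
  I8: { [F → a .] }  — reduce
  I9: { [F → T g . g] }  — shift
  I10: { [F → T g g .] }  — reduce
  I11: { [F → . T g g], [F → . T], [F → . a], [T → . F a F], [T → F a . F] }  — shift
  I12: { [T → F . a F], [T → F a F .] }  — shift, reduce

I6 contains reduce item [S → ( F .] and shift item [T → F . a F] — shift-reduce conflict.
I7 contains reduce item [F → T .] and shift item [F → T . g g] — shift-reduce conflict.
I12 contains reduce item [T → F a F .] and shift item [T → F . a F] — shift-reduce conflict.

Answer: Yes — I6: [S → ( F .] vs [T → F . a F]; I7: [F → T .] vs [F → T . g g]; I12: [T → F a F .] vs [T → F . a F]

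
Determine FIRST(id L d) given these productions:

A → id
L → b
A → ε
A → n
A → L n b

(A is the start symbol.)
To compute FIRST(id L d), process the symbols left to right:
Symbol id is a terminal. Add 'id' and stop.
FIRST(id L d) = { 'id' }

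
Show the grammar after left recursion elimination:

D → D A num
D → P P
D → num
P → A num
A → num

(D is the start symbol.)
D is directly left-recursive. The standard transformation for
  A → A α₁ | ... | A α_m | β₁ | ... | β_n
is
  A  → β₁ A' | ... | β_n A'
  A' → α₁ A' | ... | α_m A' | ε

D → P P becomes D → P P D'
D → num becomes D → num D'
D → D A num becomes D' → A num D'
Add D' → ε

Productions for other non-terminals are unchanged:
  P → A num
  A → num

Resulting grammar:
D → P P D'
D → num D'
D' → A num D'
D' → ε
P → A num
A → num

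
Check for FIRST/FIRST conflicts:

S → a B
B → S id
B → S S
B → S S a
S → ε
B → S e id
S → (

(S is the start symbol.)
Yes. B → S id / B → S S on { '(', 'a' }; B → S id / B → S S a on { '(', 'a' }; B → S id / B → S e id on { '(', 'a' }; B → S S / B → S S a on { '(', 'a' }; B → S S / B → S e id on { '(', 'a' }; B → S S a / B → S e id on { '(', 'a' }

A FIRST/FIRST conflict occurs when two productions N → α and N → β for the same non-terminal have FIRST(α) ∩ FIRST(β) ≠ ∅ (with ε ∈ FIRST of a nullable right-hand side, so two nullable alternatives also conflict).

FIRST sets of the non-terminals at (or reachable through a nullable prefix from) the front of some alternative:
  FIRST(S) = { '(', 'a', ε }

Productions for S:
  S → a B: FIRST = { 'a' }
  S → ε: FIRST = { ε }
  S → (: FIRST = { '(' }
Productions for B:
  B → S id: FIRST = { '(', 'a', 'id' }
  B → S S: FIRST = { '(', 'a', ε }
  B → S S a: FIRST = { '(', 'a' }
  B → S e id: FIRST = { '(', 'a', 'e' }

Conflict for B: B → S id and B → S S
  Overlap: { '(', 'a' }
Conflict for B: B → S id and B → S S a
  Overlap: { '(', 'a' }
Conflict for B: B → S id and B → S e id
  Overlap: { '(', 'a' }
Conflict for B: B → S S and B → S S a
  Overlap: { '(', 'a' }
Conflict for B: B → S S and B → S e id
  Overlap: { '(', 'a' }
Conflict for B: B → S S a and B → S e id
  Overlap: { '(', 'a' }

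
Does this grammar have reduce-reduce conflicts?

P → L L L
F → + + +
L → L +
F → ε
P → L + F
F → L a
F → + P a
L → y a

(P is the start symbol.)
A reduce-reduce conflict occurs when an LR(0) state has two complete items [A → α .] and [B → β .] — both call for a reduction, and with no lookahead the parser cannot choose between them.

Augment with P' → P and build the canonical LR(0) collection (I0 = CLOSURE({[P' → . P]}), then GOTO on every symbol after a dot until no new states appear). It has 17 states:
  I0: { [L → . L +], [L → . y a], [P → . L + F], [P → . L L L], [P' → . P] }  — shift
  I1: { [L → . L +], [L → . y a], [L → L . +], [P → L . + F], [P → L . L L] }  — shift
  I2: { [P' → P .] }  — accept
  I3: { [L → y . a] }  — shift
  I4: { [L → y a .] }  — reduce
  I5: { [F → . + + +], [F → . + P a], [F → . L a], [F → .], [L → . L +], [L → . y a], [L → L + .], [P → L + . F] }  — shift, 2 reduces
  I6: { [L → . L +], [L → . y a], [L → L . +], [P → L L . L] }  — shift
  I7: { [L → L + .] }  — reduce
  I8: { [L → L . +], [P → L L L .] }  — shift, reduce
  I9: { [F → + . + +], [F → + . P a], [L → . L +], [L → . y a], [P → . L + F], [P → . L L L] }  — shift
  I10: { [P → L + F .] }  — reduce
  I11: { [F → L . a], [L → L . +] }  — shift
  I12: { [F → L a .] }  — reduce
  I13: { [F → + + . +] }  — shift
  I14: { [F → + P . a] }  — shift
  I15: { [F → + P a .] }  — reduce
  I16: { [F → + + + .] }  — reduce

I5 contains complete items [F → .], [L → L + .] — reduce-reduce conflict.

Answer: Yes — I5: [F → .] vs [L → L + .]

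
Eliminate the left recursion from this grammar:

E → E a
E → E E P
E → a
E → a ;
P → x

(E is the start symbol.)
E → a E'
E → a ; E'
E' → a E'
E' → E P E'
E' → ε
P → x

E is directly left-recursive. The standard transformation for
  A → A α₁ | ... | A α_m | β₁ | ... | β_n
is
  A  → β₁ A' | ... | β_n A'
  A' → α₁ A' | ... | α_m A' | ε

E → a becomes E → a E'
E → a ; becomes E → a ; E'
E → E a becomes E' → a E'
E → E E P becomes E' → E P E'
Add E' → ε

Productions for other non-terminals are unchanged:
  P → x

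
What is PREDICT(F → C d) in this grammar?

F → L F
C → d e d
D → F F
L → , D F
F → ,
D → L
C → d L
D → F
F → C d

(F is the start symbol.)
PREDICT(F → C d) = (FIRST(RHS) \ {ε}) ∪ (FOLLOW(F) if ε ∈ FIRST(RHS), i.e. RHS ⇒* ε)
FIRST(C) = { 'd' }
FIRST(C d) = { 'd' }
ε ∉ FIRST(C d), so FOLLOW(F) is not added.
PREDICT(F → C d) = { 'd' }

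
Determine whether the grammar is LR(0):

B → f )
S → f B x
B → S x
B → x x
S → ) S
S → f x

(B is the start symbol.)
A grammar is LR(0) if no state in the canonical LR(0) collection has:
  - both a shift item (dot before a terminal) and a complete item (shift-reduce conflict), or
  - two or more complete items (reduce-reduce conflict; the accept item [B' → B .] counts as a complete item here).

Augment with B' → B and build the canonical LR(0) collection (I0 = CLOSURE({[B' → . B]}), then GOTO on every symbol after a dot until no new states appear). It has 14 states:
  I0: { [B → . S x], [B → . f )], [B → . x x], [B' → . B], [S → . ) S], [S → . f B x], [S → . f x] }  — shift
  I1: { [S → ) . S], [S → . ) S], [S → . f B x], [S → . f x] }  — shift
  I2: { [B' → B .] }  — accept
  I3: { [B → S . x] }  — shift
  I4: { [B → . S x], [B → . f )], [B → . x x], [B → f . )], [S → . ) S], [S → . f B x], [S → . f x], [S → f . B x], [S → f . x] }  — shift
  I5: { [B → x . x] }  — shift
  I6: { [B → x x .] }  — reduce
  I7: { [B → f ) .], [S → ) . S], [S → . ) S], [S → . f B x], [S → . f x] }  — shift, reduce
  I8: { [S → f B . x] }  — shift
  I9: { [B → x . x], [S → f x .] }  — shift, reduce
  I10: { [S → f B x .] }  — reduce
  I11: { [S → ) S .] }  — reduce
  I12: { [B → . S x], [B → . f )], [B → . x x], [S → . ) S], [S → . f B x], [S → . f x], [S → f . B x], [S → f . x] }  — shift
  I13: { [B → S x .] }  — reduce

Conflict in state I7:
  Shift-reduce conflict between [B → f ) .] and [S → . ) S]
So the grammar is NOT LR(0).

Answer: No. Shift-reduce conflict between [B → f ) .] and [S → . ) S]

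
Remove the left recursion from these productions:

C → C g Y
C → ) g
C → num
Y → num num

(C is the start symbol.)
C → ) g C'
C → num C'
C' → g Y C'
C' → ε
Y → num num

C is directly left-recursive. The standard transformation for
  A → A α₁ | ... | A α_m | β₁ | ... | β_n
is
  A  → β₁ A' | ... | β_n A'
  A' → α₁ A' | ... | α_m A' | ε

C → ) g becomes C → ) g C'
C → num becomes C → num C'
C → C g Y becomes C' → g Y C'
Add C' → ε

Productions for other non-terminals are unchanged:
  Y → num num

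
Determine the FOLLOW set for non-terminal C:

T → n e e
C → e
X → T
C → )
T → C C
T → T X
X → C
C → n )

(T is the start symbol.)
{ $, ')', 'e', 'n' }

To compute FOLLOW(C), find every occurrence of C on a right-hand side N → α C β: add FIRST(β) \ {ε}, and if β is empty or nullable also add FOLLOW(N). Iterate to a fixed point.

In T → C C: C is followed by C, add FIRST(C) \ {ε} = { ')', 'e', 'n' }
In T → C C: C is at the end, add FOLLOW(T)
In X → C: C is at the end, add FOLLOW(X)

The FOLLOW sets referred to above (computed the same way, to a fixed point):
  FOLLOW(T) = { $, ')', 'e', 'n' }
  FOLLOW(X) = { $, ')', 'e', 'n' }

Taking the union: FOLLOW(C) = { $, ')', 'e', 'n' }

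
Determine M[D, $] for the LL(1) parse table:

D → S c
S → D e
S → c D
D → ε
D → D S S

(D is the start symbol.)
D → ε

To find M[D, $], we find productions for D where $ is in the predict set (PREDICT(N → α) = (FIRST(α) \ {ε}) ∪ (FOLLOW(N) if α ⇒* ε)).

Relevant sets:
  FIRST(S) = { 'c', 'e' }
  FIRST(D) = { 'c', 'e', ε }
  FOLLOW(D) = { $, 'c', 'e' }

D → S c: PREDICT = { 'c', 'e' }
D → ε: PREDICT = { $, 'c', 'e' }
  $ is in predict set, so this production goes in M[D, $]
D → D S S: PREDICT = { 'c', 'e' }

M[D, $] = D → ε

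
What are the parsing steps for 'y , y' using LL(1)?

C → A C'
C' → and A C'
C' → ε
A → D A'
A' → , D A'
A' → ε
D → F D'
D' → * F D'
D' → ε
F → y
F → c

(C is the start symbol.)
LL(1) parsing maintains a stack (initially the start symbol over $) and the input. At each step: if the stack top is a terminal, match it against the current input token; if it is a non-terminal N, replace it with the RHS of M[N, lookahead] (the unique production whose predict set contains the lookahead).

Stack is shown with the top on the left.

Stack         Input    Action
-----------------------------
C $           y , y $  output C → A C'
A C' $        y , y $  output A → D A'
D A' C' $     y , y $  output D → F D'
F D' A' C' $  y , y $  output F → y
y D' A' C' $  y , y $  match 'y'
D' A' C' $    , y $    output D' → ε
A' C' $       , y $    output A' → , D A'
, D A' C' $   , y $    match ','
D A' C' $     y $      output D → F D'
F D' A' C' $  y $      output F → y
y D' A' C' $  y $      match 'y'
D' A' C' $    $        output D' → ε
A' C' $       $        output A' → ε
C' $          $        output C' → ε
$             $        accept

The string is accepted.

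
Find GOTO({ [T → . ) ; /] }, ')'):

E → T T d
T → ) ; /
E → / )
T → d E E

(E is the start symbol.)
{ [T → ) . ; /] }

GOTO(I, ')') = CLOSURE({ [A → αX.β] : [A → α.Xβ] ∈ I, X = ')' })

Items with dot before ')', with the dot advanced:
  [T → . ) ; /] → [T → ) . ; /]
Closure adds nothing (no advanced item has the dot before a non-terminal).

GOTO = { [T → ) . ; /] }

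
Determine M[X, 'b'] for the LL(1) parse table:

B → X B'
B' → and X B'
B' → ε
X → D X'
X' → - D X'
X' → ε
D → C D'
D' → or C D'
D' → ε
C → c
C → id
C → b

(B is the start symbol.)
X → D X'

To find M[X, 'b'], we find productions for X where 'b' is in the predict set (PREDICT(N → α) = (FIRST(α) \ {ε}) ∪ (FOLLOW(N) if α ⇒* ε)).

Relevant sets:
  FIRST(D) = { 'b', 'c', 'id' }

X → D X': PREDICT = { 'b', 'c', 'id' }
  'b' is in predict set, so this production goes in M[X, 'b']

M[X, 'b'] = X → D X'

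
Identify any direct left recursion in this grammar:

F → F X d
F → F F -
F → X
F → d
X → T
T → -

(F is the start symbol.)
F → F X d: LEFT RECURSIVE (starts with F)
F → F F -: LEFT RECURSIVE (starts with F)
F → X: starts with X
F → d: starts with d
X → T: starts with T
T → -: starts with '-'

The grammar has direct left recursion on: F.

Answer: Yes, F is left-recursive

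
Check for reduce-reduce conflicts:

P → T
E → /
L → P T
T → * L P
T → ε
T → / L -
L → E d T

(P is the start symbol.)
Augment with P' → P and build the canonical LR(0) collection (I0 = CLOSURE({[P' → . P]}), then GOTO on every symbol after a dot until no new states appear). It has 15 states:
  I0: { [P → . T], [P' → . P], [T → . * L P], [T → . / L -], [T → .] }  — shift, reduce
  I1: { [E → . /], [L → . E d T], [L → . P T], [P → . T], [T → * . L P], [T → . * L P], [T → . / L -], [T → .] }  — shift, reduce
  I2: { [E → . /], [L → . E d T], [L → . P T], [P → . T], [T → . * L P], [T → . / L -], [T → .], [T → / . L -] }  — shift, reduce
  I3: { [P' → P .] }  — accept
  I4: { [P → T .] }  — reduce
  I5: { [E → . /], [E → / .], [L → . E d T], [L → . P T], [P → . T], [T → . * L P], [T → . / L -], [T → .], [T → / . L -] }  — shift, 2 reduces
  I6: { [L → E . d T] }  — shift
  I7: { [T → / L . -] }  — shift
  I8: { [L → P . T], [T → . * L P], [T → . / L -], [T → .] }  — shift, reduce
  I9: { [L → P T .] }  — reduce
  I10: { [T → / L - .] }  — reduce
  I11: { [L → E d . T], [T → . * L P], [T → . / L -], [T → .] }  — shift, reduce
  I12: { [L → E d T .] }  — reduce
  I13: { [P → . T], [T → * L . P], [T → . * L P], [T → . / L -], [T → .] }  — shift, reduce
  I14: { [T → * L P .] }  — reduce

I5 contains complete items [E → / .], [T → .] — reduce-reduce conflict.

Answer: Yes — I5: [E → / .] vs [T → .]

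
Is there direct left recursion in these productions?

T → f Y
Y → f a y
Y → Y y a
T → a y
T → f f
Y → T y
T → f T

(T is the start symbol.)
Direct left recursion occurs when N → N α for some non-terminal N (the right-hand side begins with the left-hand side itself).

T → f Y: starts with f
Y → f a y: starts with f
Y → Y y a: LEFT RECURSIVE (starts with Y)
T → a y: starts with a
T → f f: starts with f
Y → T y: starts with T
T → f T: starts with f

The grammar has direct left recursion on: Y.

Answer: Yes, Y is left-recursive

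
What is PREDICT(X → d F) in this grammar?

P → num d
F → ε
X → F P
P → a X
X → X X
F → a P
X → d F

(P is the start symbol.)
{ 'd' }

PREDICT(X → d F) = (FIRST(RHS) \ {ε}) ∪ (FOLLOW(X) if ε ∈ FIRST(RHS), i.e. RHS ⇒* ε)
FIRST(d F) = { 'd' }
ε ∉ FIRST(d F), so FOLLOW(X) is not added.
PREDICT(X → d F) = { 'd' }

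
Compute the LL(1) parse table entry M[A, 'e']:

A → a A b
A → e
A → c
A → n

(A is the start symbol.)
A → e

To find M[A, 'e'], we find productions for A where 'e' is in the predict set (PREDICT(N → α) = (FIRST(α) \ {ε}) ∪ (FOLLOW(N) if α ⇒* ε)).

A → a A b: PREDICT = { 'a' }
A → e: PREDICT = { 'e' }
  'e' is in predict set, so this production goes in M[A, 'e']
A → c: PREDICT = { 'c' }
A → n: PREDICT = { 'n' }

M[A, 'e'] = A → e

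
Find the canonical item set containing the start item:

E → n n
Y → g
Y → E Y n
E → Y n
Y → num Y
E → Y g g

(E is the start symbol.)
{ [E → . Y g g], [E → . Y n], [E → . n n], [E' → . E], [Y → . E Y n], [Y → . g], [Y → . num Y] }

First, augment the grammar with E' → E
I₀ = CLOSURE({ [E' → . E] }):
  [E' → . E] has the dot before E: add [E → . n n], [E → . Y n], [E → . Y g g]
  [E → . Y n] has the dot before Y: add [Y → . g], [Y → . E Y n], [Y → . num Y]
No further items can be added.

I₀ = { [E → . Y g g], [E → . Y n], [E → . n n], [E' → . E], [Y → . E Y n], [Y → . g], [Y → . num Y] }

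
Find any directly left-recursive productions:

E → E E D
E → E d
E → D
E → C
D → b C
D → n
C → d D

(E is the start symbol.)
E → E E D: LEFT RECURSIVE (starts with E)
E → E d: LEFT RECURSIVE (starts with E)
E → D: starts with D
E → C: starts with C
D → b C: starts with b
D → n: starts with n
C → d D: starts with d

The grammar has direct left recursion on: E.

Answer: Yes, E is left-recursive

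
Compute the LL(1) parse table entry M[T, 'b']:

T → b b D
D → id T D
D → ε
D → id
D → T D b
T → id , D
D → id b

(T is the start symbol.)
To find M[T, 'b'], we find productions for T where 'b' is in the predict set (PREDICT(N → α) = (FIRST(α) \ {ε}) ∪ (FOLLOW(N) if α ⇒* ε)).

T → b b D: PREDICT = { 'b' }
  'b' is in predict set, so this production goes in M[T, 'b']
T → id , D: PREDICT = { 'id' }

M[T, 'b'] = T → b b D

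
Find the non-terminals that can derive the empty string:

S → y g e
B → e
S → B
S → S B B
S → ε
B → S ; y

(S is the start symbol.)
A non-terminal is nullable if it can derive ε (the empty string): either it has an ε-production, or it has a production whose right-hand side consists entirely of nullable non-terminals.

ε-productions: S → ε
So S is immediately nullable.
No further non-terminal can be added: every production for the remaining non-terminals contains a terminal or a non-nullable non-terminal.
Nullable = { 'S' }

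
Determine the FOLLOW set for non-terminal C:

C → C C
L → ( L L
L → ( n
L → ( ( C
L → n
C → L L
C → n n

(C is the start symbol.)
C is the start symbol, so $ ∈ FOLLOW(C).
In C → C C: C is followed by C, add FIRST(C) \ {ε} = { '(', 'n' }
In C → C C: C is at the end; this adds FOLLOW(C) to itself — nothing new
In L → ( ( C: C is at the end, add FOLLOW(L)

The FOLLOW sets referred to above (computed the same way, to a fixed point):
  FOLLOW(L) = { $, '(', 'n' }

Taking the union: FOLLOW(C) = { $, '(', 'n' }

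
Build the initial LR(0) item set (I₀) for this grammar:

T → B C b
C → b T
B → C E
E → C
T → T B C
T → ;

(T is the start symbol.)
First, augment the grammar with T' → T
I₀ = CLOSURE({ [T' → . T] }):
  [T' → . T] has the dot before T: add [T → . B C b], [T → . T B C], [T → . ;]
  [T → . B C b] has the dot before B: add [B → . C E]
  [B → . C E] has the dot before C: add [C → . b T]
No further items can be added.

I₀ = { [B → . C E], [C → . b T], [T → . ;], [T → . B C b], [T → . T B C], [T' → . T] }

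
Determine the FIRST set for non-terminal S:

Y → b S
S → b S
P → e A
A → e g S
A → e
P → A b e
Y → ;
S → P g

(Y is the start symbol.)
{ 'b', 'e' }

To compute FIRST(S), examine every production with S on the left-hand side, reading each right-hand side left to right until a non-nullable symbol is reached.

FIRST sets of the other non-terminals involved (by the same procedure, iterated to a fixed point):
  FIRST(P) = { 'e' }

From S → b S:
  - b is a terminal: add 'b' and stop
From S → P g:
  - P is a non-terminal: add FIRST(P) \ {ε} = { 'e' }
    P is not nullable, so stop

Collecting: FIRST(S) = { 'b', 'e' }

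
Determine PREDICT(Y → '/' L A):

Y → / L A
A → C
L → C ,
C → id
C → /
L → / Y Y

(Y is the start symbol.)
{ '/' }

PREDICT(Y → '/' L A) = (FIRST(RHS) \ {ε}) ∪ (FOLLOW(Y) if ε ∈ FIRST(RHS), i.e. RHS ⇒* ε)
FIRST('/' L A) = { '/' }
ε ∉ FIRST('/' L A), so FOLLOW(Y) is not added.
PREDICT(Y → '/' L A) = { '/' }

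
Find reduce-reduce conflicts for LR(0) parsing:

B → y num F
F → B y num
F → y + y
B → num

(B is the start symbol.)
A reduce-reduce conflict occurs when an LR(0) state has two complete items [A → α .] and [B → β .] — both call for a reduction, and with no lookahead the parser cannot choose between them.

Augment with B' → B and build the canonical LR(0) collection (I0 = CLOSURE({[B' → . B]}), then GOTO on every symbol after a dot until no new states appear). It has 12 states:
  I0: { [B → . num], [B → . y num F], [B' → . B] }  — shift
  I1: { [B' → B .] }  — accept
  I2: { [B → num .] }  — reduce
  I3: { [B → y . num F] }  — shift
  I4: { [B → . num], [B → . y num F], [B → y num . F], [F → . B y num], [F → . y + y] }  — shift
  I5: { [F → B . y num] }  — shift
  I6: { [B → y num F .] }  — reduce
  I7: { [B → y . num F], [F → y . + y] }  — shift
  I8: { [F → y + . y] }  — shift
  I9: { [F → y + y .] }  — reduce
  I10: { [F → B y . num] }  — shift
  I11: { [F → B y num .] }  — reduce

No state contains more than one complete item.

Answer: No reduce-reduce conflicts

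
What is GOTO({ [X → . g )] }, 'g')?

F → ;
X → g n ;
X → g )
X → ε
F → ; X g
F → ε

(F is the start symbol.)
{ [X → g . )] }

GOTO(I, 'g') = CLOSURE({ [A → αX.β] : [A → α.Xβ] ∈ I, X = 'g' })

Items with dot before 'g', with the dot advanced:
  [X → . g )] → [X → g . )]
Closure adds nothing (no advanced item has the dot before a non-terminal).

GOTO = { [X → g . )] }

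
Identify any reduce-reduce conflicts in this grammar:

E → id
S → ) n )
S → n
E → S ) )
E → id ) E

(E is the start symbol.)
A reduce-reduce conflict occurs when an LR(0) state has two complete items [A → α .] and [B → β .] — both call for a reduction, and with no lookahead the parser cannot choose between them.

Augment with E' → E and build the canonical LR(0) collection (I0 = CLOSURE({[E' → . E]}), then GOTO on every symbol after a dot until no new states appear). It has 12 states:
  I0: { [E → . S ) )], [E → . id ) E], [E → . id], [E' → . E], [S → . ) n )], [S → . n] }  — shift
  I1: { [S → ) . n )] }  — shift
  I2: { [E' → E .] }  — accept
  I3: { [E → S . ) )] }  — shift
  I4: { [E → id . ) E], [E → id .] }  — shift, reduce
  I5: { [S → n .] }  — reduce
  I6: { [E → . S ) )], [E → . id ) E], [E → . id], [E → id ) . E], [S → . ) n )], [S → . n] }  — shift
  I7: { [E → id ) E .] }  — reduce
  I8: { [E → S ) . )] }  — shift
  I9: { [E → S ) ) .] }  — reduce
  I10: { [S → ) n . )] }  — shift
  I11: { [S → ) n ) .] }  — reduce

No state contains more than one complete item.

Answer: No reduce-reduce conflicts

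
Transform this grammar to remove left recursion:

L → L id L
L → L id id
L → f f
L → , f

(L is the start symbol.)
L is directly left-recursive. The standard transformation for
  A → A α₁ | ... | A α_m | β₁ | ... | β_n
is
  A  → β₁ A' | ... | β_n A'
  A' → α₁ A' | ... | α_m A' | ε

L → f f becomes L → f f L'
L → , f becomes L → , f L'
L → L id L becomes L' → id L L'
L → L id id becomes L' → id id L'
Add L' → ε

Resulting grammar:
L → f f L'
L → , f L'
L' → id L L'
L' → id id L'
L' → ε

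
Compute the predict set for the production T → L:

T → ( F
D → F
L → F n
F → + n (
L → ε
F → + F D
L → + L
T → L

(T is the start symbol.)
PREDICT(T → L) = (FIRST(RHS) \ {ε}) ∪ (FOLLOW(T) if ε ∈ FIRST(RHS), i.e. RHS ⇒* ε)
FIRST(L) = { '+', ε }
FIRST(L) = { '+', ε }
ε ∈ FIRST(L) (the right-hand side is nullable), so add FOLLOW(T) = { $ }
PREDICT(T → L) = { $, '+' }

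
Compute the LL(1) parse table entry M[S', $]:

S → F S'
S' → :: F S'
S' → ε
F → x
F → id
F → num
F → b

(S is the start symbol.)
S' → ε

To find M[S', $], we find productions for S' where $ is in the predict set (PREDICT(N → α) = (FIRST(α) \ {ε}) ∪ (FOLLOW(N) if α ⇒* ε)).

Relevant sets:
  FOLLOW(S') = { $ }

S' → :: F S': PREDICT = { '::' }
S' → ε: PREDICT = { $ }
  $ is in predict set, so this production goes in M[S', $]

M[S', $] = S' → ε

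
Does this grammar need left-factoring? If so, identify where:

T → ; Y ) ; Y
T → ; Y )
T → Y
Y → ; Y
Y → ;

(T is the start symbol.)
Left-factoring is needed when two productions for the same non-terminal
share a common prefix on the right-hand side.

Productions for T:
  T → ; Y ) ; Y
  T → ; Y )
  T → Y
Productions for Y:
  Y → ; Y
  Y → ;

Found common prefix '; Y )' in productions for T
Found common prefix ';' in productions for Y

Answer: Yes, T has productions with common prefix '; Y )'; Y has productions with common prefix ';'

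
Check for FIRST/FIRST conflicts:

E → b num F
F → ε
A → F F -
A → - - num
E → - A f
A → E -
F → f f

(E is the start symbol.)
Yes. A → F F '-' / A → '-' '-' num on { '-' }; A → F F '-' / A → E '-' on { '-' }; A → '-' '-' num / A → E '-' on { '-' }

FIRST sets of the non-terminals at (or reachable through a nullable prefix from) the front of some alternative:
  FIRST(F) = { 'f', ε }
  FIRST(E) = { '-', 'b' }

Productions for E:
  E → b num F: FIRST = { 'b' }
  E → - A f: FIRST = { '-' }
Productions for F:
  F → ε: FIRST = { ε }
  F → f f: FIRST = { 'f' }
Productions for A:
  A → F F -: FIRST = { '-', 'f' }
  A → - - num: FIRST = { '-' }
  A → E -: FIRST = { '-', 'b' }

Conflict for A: A → F F - and A → - - num
  Overlap: { '-' }
Conflict for A: A → F F - and A → E -
  Overlap: { '-' }
Conflict for A: A → - - num and A → E -
  Overlap: { '-' }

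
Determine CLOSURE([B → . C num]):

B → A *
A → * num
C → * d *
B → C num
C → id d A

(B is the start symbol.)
To compute CLOSURE, for each item [A → α.Bβ] where B is a non-terminal, add [B → .γ] for all productions B → γ; repeat for the newly added items until nothing changes.

Start with: [B → . C num]
  [B → . C num] has the dot before C: add [C → . * d *], [C → . id d A]
No further items can be added.

CLOSURE = { [B → . C num], [C → . * d *], [C → . id d A] }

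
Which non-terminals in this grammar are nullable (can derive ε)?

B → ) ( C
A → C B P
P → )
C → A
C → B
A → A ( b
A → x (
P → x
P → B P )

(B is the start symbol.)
None

A non-terminal is nullable if it can derive ε (the empty string): either it has an ε-production, or it has a production whose right-hand side consists entirely of nullable non-terminals.

There are no ε-productions, so no non-terminal can derive ε.
No non-terminals are nullable.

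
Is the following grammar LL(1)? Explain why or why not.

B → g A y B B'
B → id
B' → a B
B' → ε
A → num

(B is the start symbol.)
No. Predict set conflict for B': { 'a' }

Relevant sets:
  FOLLOW(B') = { $, 'a' }

For B:
  PREDICT(B → g A y B B') = { 'g' }
  PREDICT(B → id) = { 'id' }
For B':
  PREDICT(B' → a B) = { 'a' }
  PREDICT(B' → ε) = { $, 'a' }
A has a single production, so nothing to check there.

Conflict found: Predict set conflict for B': { 'a' }
The grammar is NOT LL(1).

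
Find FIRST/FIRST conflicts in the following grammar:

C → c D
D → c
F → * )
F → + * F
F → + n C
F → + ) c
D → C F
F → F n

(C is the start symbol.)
A FIRST/FIRST conflict occurs when two productions N → α and N → β for the same non-terminal have FIRST(α) ∩ FIRST(β) ≠ ∅ (with ε ∈ FIRST of a nullable right-hand side, so two nullable alternatives also conflict).

FIRST sets of the non-terminals at (or reachable through a nullable prefix from) the front of some alternative:
  FIRST(C) = { 'c' }
  FIRST(F) = { '*', '+' }

Productions for D:
  D → c: FIRST = { 'c' }
  D → C F: FIRST = { 'c' }
Productions for F:
  F → * ): FIRST = { '*' }
  F → + * F: FIRST = { '+' }
  F → + n C: FIRST = { '+' }
  F → + ) c: FIRST = { '+' }
  F → F n: FIRST = { '*', '+' }
C has only one production, so no FIRST/FIRST conflict is possible there.

Conflict for D: D → c and D → C F
  Overlap: { 'c' }
Conflict for F: F → * ) and F → F n
  Overlap: { '*' }
Conflict for F: F → + * F and F → + n C
  Overlap: { '+' }
Conflict for F: F → + * F and F → + ) c
  Overlap: { '+' }
Conflict for F: F → + * F and F → F n
  Overlap: { '+' }
Conflict for F: F → + n C and F → + ) c
  Overlap: { '+' }
Conflict for F: F → + n C and F → F n
  Overlap: { '+' }
Conflict for F: F → + ) c and F → F n
  Overlap: { '+' }

Answer: Yes. D → c / D → C F on { 'c' }; F → '*' ')' / F → F n on { '*' }; F → '+' '*' F / F → '+' n C on { '+' }; F → '+' '*' F / F → '+' ')' c on { '+' }; F → '+' '*' F / F → F n on { '+' }; F → '+' n C / F → '+' ')' c on { '+' }; F → '+' n C / F → F n on { '+' }; F → '+' ')' c / F → F n on { '+' }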